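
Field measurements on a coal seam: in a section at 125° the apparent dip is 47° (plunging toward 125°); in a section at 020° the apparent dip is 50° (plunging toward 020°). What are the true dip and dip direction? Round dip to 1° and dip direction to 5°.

The two traces are lines in the plane: v₁ = (sin 125°·cos 47°, cos 125°·cos 47°, −sin 47°), v₂ = (sin 20°·cos 50°, cos 20°·cos 50°, −sin 50°).
n = v₁ × v₂ = (0.741, 0.267, 0.423) (taken with n_z > 0).
True dip = arccos(n_z / |n|) = arccos(0.4733) = 61.8°.
Dip direction = atan2(0.741, 0.267) = 70° (azimuth of n's horizontal projection).

true dip 62°, dip direction 070°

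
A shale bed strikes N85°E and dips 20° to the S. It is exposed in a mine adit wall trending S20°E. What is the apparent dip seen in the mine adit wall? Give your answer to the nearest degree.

The section lies 75° from the strike.
tan(apparent dip) = tan 20° · sin 75° = 0.3516
apparent dip = arctan 0.3516 = 19.37°

19°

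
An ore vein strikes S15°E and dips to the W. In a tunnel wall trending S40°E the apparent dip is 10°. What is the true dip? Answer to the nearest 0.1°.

22.6°

The section is 25° from the strike.
tan(true dip) = tan 10° / sin 25° = 0.4172
δ = arctan(0.4172) = 22.65°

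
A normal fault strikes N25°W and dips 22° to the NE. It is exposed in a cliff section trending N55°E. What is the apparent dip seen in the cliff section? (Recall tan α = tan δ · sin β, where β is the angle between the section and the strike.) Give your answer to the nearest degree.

The strike is N25°W and the section trends N55°E; the acute angle between them is β = 80°.
tan α = tan 22° × sin 80° = 0.4040 × 0.9848 = 0.3979
apparent dip = arctan 0.3979 = 21.70°

22°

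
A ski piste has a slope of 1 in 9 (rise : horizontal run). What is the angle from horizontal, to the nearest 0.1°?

tan θ = 1/9 = 0.1111
θ = arctan(0.1111) = 6.34°

6.3°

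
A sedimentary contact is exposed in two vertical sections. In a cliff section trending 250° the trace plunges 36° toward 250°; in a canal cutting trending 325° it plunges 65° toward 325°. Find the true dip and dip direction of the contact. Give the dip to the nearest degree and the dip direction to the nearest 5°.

true dip 65°, dip direction 320°

Represent each trace as a vector plunging at its apparent dip toward its trend (east-north-up frame): v₁ = (-0.760, -0.277, -0.588), v₂ = (-0.242, 0.346, -0.906).
Cross product v₁ × v₂ gives the pole to the plane: n ∝ (-0.454, 0.547, 0.330).
tan δ = √(n_x²+n_y²)/n_z = 0.711/0.330, so δ = 65.1°.
Dip direction = atan2(-0.454, 0.547) = 320° (azimuth of n's horizontal projection).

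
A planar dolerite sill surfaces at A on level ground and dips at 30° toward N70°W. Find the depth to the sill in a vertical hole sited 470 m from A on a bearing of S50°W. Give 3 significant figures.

136 m

The hole lies 60° from the dip direction, so the down-dip offset is 470 × cos 60° = 235.00 m.
Depth = down-dip offset × tan(dip) = 235.00 × tan 30° = 235.00 × 0.5774
Depth = 135.68 m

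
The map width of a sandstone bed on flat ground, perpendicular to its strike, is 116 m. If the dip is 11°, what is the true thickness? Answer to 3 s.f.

22.1 m

True thickness t = w · sin(dip) = 116 × sin 11°
t = 116 × 0.1908 = 22.134 m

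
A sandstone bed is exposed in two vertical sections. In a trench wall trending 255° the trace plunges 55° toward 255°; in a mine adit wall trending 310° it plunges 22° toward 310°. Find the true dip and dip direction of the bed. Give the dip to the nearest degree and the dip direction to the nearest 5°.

true dip 57°, dip direction 235°

Each apparent-dip line lies in the plane. As unit vectors (x east, y north, z up), v₁ plunges 55°→255° and v₂ plunges 22°→310°.
Cross product v₁ × v₂ gives the pole to the plane: n ∝ (-0.544, -0.374, 0.436).
Dip δ = arctan(|n_h|/n_z) = arctan(0.660/0.436) = 56.6°.
Dip direction = atan2(-0.544, -0.374) = 235° (azimuth of n's horizontal projection).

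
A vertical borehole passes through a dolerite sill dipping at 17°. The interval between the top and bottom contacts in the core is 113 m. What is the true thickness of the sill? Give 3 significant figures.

True thickness t = h · cos(dip) = 113 × cos 17°
t = 113 × 0.9563 = 108.062 m

108 m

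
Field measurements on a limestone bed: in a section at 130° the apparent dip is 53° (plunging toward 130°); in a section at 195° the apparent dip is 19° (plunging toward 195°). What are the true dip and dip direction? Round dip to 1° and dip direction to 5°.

Represent each trace as a vector plunging at its apparent dip toward its trend (east-north-up frame): v₁ = (0.461, -0.387, -0.799), v₂ = (-0.245, -0.913, -0.326).
Cross product v₁ × v₂ gives the pole to the plane: n ∝ (0.603, -0.346, 0.516).
True dip = arccos(n_z / |n|) = arccos(0.5957) = 53.4°.
The horizontal component of n points toward azimuth atan2(n_x, n_y) = 120°, the dip direction.

true dip 53°, dip direction 120°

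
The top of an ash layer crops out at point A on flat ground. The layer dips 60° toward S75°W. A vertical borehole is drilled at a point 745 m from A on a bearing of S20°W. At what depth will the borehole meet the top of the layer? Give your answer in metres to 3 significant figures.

740 m

The hole lies 55° from the dip direction, so the down-dip offset is 745 × cos 55° = 427.31 m.
Depth = down-dip offset × tan(dip) = 427.31 × tan 60° = 427.31 × 1.7321
Depth = 740.13 m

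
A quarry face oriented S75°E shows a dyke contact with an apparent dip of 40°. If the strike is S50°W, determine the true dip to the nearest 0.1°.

45.7°

The section is 55° from the strike.
tan δ = tan α / sin β = tan 40° / sin 55° = 0.8391 / 0.8192 = 1.0244
δ = arctan(1.0244) = 45.69°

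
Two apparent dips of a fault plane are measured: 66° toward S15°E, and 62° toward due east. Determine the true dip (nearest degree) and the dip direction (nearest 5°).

true dip 69°, dip direction 135°

Each apparent-dip line lies in the plane. As unit vectors (x east, y north, z up), v₁ plunges 66°→S15°E and v₂ plunges 62°→due east.
n = v₁ × v₂ = (0.347, -0.336, 0.184) (taken with n_z > 0).
tan δ = √(n_x²+n_y²)/n_z = 0.483/0.184, so δ = 69.1°.
The horizontal component of n points toward azimuth atan2(n_x, n_y) = 134°, the dip direction.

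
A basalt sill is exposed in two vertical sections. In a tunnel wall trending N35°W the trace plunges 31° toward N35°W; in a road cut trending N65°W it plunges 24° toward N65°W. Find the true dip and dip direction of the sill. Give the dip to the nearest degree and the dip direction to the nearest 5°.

true dip 32°, dip direction 340°

The two traces are lines in the plane: v₁ = (sin 325°·cos 31°, cos 325°·cos 31°, −sin 31°), v₂ = (sin 295°·cos 24°, cos 295°·cos 24°, −sin 24°).
The plane normal is n = v₁ × v₂ ∝ (-0.087, 0.226, 0.392).
tan δ = √(n_x²+n_y²)/n_z = 0.243/0.392, so δ = 31.8°.
Dip direction = azimuth of (n_x, n_y) = atan2(-0.087, 0.226) = 339°.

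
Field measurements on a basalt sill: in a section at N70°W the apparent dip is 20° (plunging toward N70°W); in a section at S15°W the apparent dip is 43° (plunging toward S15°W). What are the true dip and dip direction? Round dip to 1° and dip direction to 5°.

The two traces are lines in the plane: v₁ = (sin 290°·cos 20°, cos 290°·cos 20°, −sin 20°), v₂ = (sin 195°·cos 43°, cos 195°·cos 43°, −sin 43°).
n = v₁ × v₂ = (-0.461, -0.537, 0.685) (taken with n_z > 0).
Dip δ = arctan(|n_h|/n_z) = arctan(0.708/0.685) = 46.0°.
Dip direction = azimuth of (n_x, n_y) = atan2(-0.461, -0.537) = 221°.

true dip 46°, dip direction 220°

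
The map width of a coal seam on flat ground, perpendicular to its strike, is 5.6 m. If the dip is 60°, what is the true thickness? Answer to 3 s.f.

True thickness t = w · sin(dip) = 5.6 × sin 60°
t = 5.6 × 0.8660 = 4.850 m

4.85 m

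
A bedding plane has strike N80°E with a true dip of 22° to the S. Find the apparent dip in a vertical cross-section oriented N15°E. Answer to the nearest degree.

20°

The strike is N80°E and the section trends N15°E; the acute angle between them is β = 65°.
tan(apparent dip) = tan 22° · sin 65° = 0.3662
apparent dip = arctan 0.3662 = 20.11°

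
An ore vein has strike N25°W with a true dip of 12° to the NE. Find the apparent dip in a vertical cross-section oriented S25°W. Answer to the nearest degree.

The section lies 50° from the strike.
tan α = tan 12° × sin 50° = 0.2126 × 0.7660 = 0.1628
α = arctan(0.1628) = 9.25°

9°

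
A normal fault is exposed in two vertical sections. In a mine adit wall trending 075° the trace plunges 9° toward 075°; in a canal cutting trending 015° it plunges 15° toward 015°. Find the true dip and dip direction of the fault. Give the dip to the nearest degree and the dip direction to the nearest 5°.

true dip 15°, dip direction 020°

The two traces are lines in the plane: v₁ = (sin 75°·cos 9°, cos 75°·cos 9°, −sin 9°), v₂ = (sin 15°·cos 15°, cos 15°·cos 15°, −sin 15°).
Cross product v₁ × v₂ gives the pole to the plane: n ∝ (0.080, 0.208, 0.826).
tan δ = √(n_x²+n_y²)/n_z = 0.223/0.826, so δ = 15.1°.
Dip direction = azimuth of (n_x, n_y) = atan2(0.080, 0.208) = 21°.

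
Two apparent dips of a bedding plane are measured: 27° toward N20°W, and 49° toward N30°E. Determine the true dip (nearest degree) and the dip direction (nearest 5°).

The two traces are lines in the plane: v₁ = (sin 340°·cos 27°, cos 340°·cos 27°, −sin 27°), v₂ = (sin 30°·cos 49°, cos 30°·cos 49°, −sin 49°).
The plane normal is n = v₁ × v₂ ∝ (0.374, 0.379, 0.448).
tan δ = √(n_x²+n_y²)/n_z = 0.532/0.448, so δ = 49.9°.
Dip direction = azimuth of (n_x, n_y) = atan2(0.374, 0.379) = 45°.

true dip 50°, dip direction 045°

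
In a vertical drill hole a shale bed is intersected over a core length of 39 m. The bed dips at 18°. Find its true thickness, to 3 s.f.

True thickness t = h · cos(dip) = 39 × cos 18°
t = 39 × 0.9511 = 37.091 m

37.1 m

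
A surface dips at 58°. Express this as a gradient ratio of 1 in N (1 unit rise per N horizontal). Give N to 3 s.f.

1 in 0.625

1 : N means tan θ = 1/N, so N = 1/tan 58° = 1/1.6003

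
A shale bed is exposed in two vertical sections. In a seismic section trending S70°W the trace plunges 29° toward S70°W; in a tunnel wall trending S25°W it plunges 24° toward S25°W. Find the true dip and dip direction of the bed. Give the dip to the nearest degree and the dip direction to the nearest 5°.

true dip 29°, dip direction 240°

The two traces are lines in the plane: v₁ = (sin 250°·cos 29°, cos 250°·cos 29°, −sin 29°), v₂ = (sin 205°·cos 24°, cos 205°·cos 24°, −sin 24°).
n = v₁ × v₂ = (-0.280, -0.147, 0.565) (taken with n_z > 0).
True dip = arccos(n_z / |n|) = arccos(0.8727) = 29.2°.
The horizontal component of n points toward azimuth atan2(n_x, n_y) = 242°, the dip direction.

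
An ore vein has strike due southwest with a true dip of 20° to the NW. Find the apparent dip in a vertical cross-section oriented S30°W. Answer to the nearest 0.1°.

The strike is due southwest and the section trends S30°W; the acute angle between them is β = 15°.
tan α = tan 20° × sin 15° = 0.3640 × 0.2588 = 0.0942
apparent dip = arctan 0.0942 = 5.38°

5.4°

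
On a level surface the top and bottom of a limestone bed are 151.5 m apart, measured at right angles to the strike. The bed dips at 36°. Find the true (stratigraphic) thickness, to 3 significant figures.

True thickness t = w · sin(dip) = 151.5 × sin 36°
t = 151.5 × 0.5878 = 89.049 m

89.0 m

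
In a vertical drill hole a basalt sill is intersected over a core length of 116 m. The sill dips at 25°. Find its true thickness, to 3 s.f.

105 m

True thickness t = h · cos(dip) = 116 × cos 25°
t = 116 × 0.9063 = 105.132 m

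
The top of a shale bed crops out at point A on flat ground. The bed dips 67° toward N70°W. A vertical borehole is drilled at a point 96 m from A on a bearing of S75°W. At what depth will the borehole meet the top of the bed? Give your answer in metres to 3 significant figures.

185 m

The hole lies 35° from the dip direction, so the down-dip offset is 96 × cos 35° = 78.64 m.
Depth = down-dip offset × tan(dip) = 78.64 × tan 67° = 78.64 × 2.3559
Depth = 185.26 m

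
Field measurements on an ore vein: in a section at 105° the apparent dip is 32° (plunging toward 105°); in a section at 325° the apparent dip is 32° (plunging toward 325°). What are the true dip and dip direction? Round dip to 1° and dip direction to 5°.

The two traces are lines in the plane: v₁ = (sin 105°·cos 32°, cos 105°·cos 32°, −sin 32°), v₂ = (sin 325°·cos 32°, cos 325°·cos 32°, −sin 32°).
n = v₁ × v₂ = (0.484, 0.692, 0.462) (taken with n_z > 0).
tan δ = √(n_x²+n_y²)/n_z = 0.845/0.462, so δ = 61.3°.
Dip direction = atan2(0.484, 0.692) = 35° (azimuth of n's horizontal projection).

true dip 61°, dip direction 035°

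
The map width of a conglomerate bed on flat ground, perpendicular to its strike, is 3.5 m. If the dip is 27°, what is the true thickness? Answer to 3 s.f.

True thickness t = w · sin(dip) = 3.5 × sin 27°
t = 3.5 × 0.4540 = 1.589 m

1.59 m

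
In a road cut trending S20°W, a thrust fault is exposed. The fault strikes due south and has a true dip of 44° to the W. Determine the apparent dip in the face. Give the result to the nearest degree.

The section lies 20° from the strike.
tan(apparent dip) = tan 44° · sin 20° = 0.3303
α = arctan(0.3303) = 18.28°

18°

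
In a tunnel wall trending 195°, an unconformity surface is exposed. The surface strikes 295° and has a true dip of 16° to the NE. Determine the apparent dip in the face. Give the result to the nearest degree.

The section lies 80° from the strike.
tan(apparent dip) = tan 16° · sin 80° = 0.2824
α = arctan(0.2824) = 15.77°

16°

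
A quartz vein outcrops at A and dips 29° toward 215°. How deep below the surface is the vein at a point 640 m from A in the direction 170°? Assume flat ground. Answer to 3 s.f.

251 m

The hole lies 45° from the dip direction, so the down-dip offset is 640 × cos 45° = 452.55 m.
Depth = down-dip offset × tan(dip) = 452.55 × tan 29° = 452.55 × 0.5543
Depth = 250.85 m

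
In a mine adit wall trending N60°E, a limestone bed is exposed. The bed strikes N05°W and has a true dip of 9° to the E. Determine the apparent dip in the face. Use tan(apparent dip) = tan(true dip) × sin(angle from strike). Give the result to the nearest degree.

The section lies 65° from the strike.
tan(apparent dip) = tan 9° · sin 65° = 0.1435
apparent dip = arctan 0.1435 = 8.17°

8°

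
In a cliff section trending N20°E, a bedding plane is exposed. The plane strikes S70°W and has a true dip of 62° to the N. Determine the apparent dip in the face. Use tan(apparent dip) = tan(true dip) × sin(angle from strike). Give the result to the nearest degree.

55°

The section lies 50° from the strike.
tan α = tan 62° × sin 50° = 1.8807 × 0.7660 = 1.4407
α = arctan(1.4407) = 55.24°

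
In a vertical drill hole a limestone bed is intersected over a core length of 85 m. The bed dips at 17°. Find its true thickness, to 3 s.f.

True thickness t = h · cos(dip) = 85 × cos 17°
t = 85 × 0.9563 = 81.286 m

81.3 m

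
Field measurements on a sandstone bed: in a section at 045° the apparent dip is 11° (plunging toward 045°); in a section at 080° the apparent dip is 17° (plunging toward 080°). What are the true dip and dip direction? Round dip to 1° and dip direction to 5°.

true dip 18°, dip direction 100°

The two traces are lines in the plane: v₁ = (sin 45°·cos 11°, cos 45°·cos 11°, −sin 11°), v₂ = (sin 80°·cos 17°, cos 80°·cos 17°, −sin 17°).
Cross product v₁ × v₂ gives the pole to the plane: n ∝ (0.171, -0.023, 0.538).
Dip δ = arctan(|n_h|/n_z) = arctan(0.173/0.538) = 17.8°.
Dip direction = azimuth of (n_x, n_y) = atan2(0.171, -0.023) = 98°.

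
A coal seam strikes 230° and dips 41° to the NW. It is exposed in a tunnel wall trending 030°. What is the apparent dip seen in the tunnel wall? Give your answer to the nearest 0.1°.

Angle between strike (230°) and section (030°): β = 20°.
tan α = tan 41° × sin 20° = 0.8693 × 0.3420 = 0.2973
α = arctan(0.2973) = 16.56°

16.6°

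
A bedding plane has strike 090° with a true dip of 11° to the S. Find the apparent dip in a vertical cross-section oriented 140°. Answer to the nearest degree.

8°

Angle between strike (090°) and section (140°): β = 50°.
tan(apparent dip) = tan 11° · sin 50° = 0.1489
α = arctan(0.1489) = 8.47°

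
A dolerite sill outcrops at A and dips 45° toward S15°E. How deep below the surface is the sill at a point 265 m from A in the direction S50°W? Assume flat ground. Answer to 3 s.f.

The hole lies 65° from the dip direction, so the down-dip offset is 265 × cos 65° = 111.99 m.
Depth = down-dip offset × tan(dip) = 111.99 × tan 45° = 111.99 × 1.0000
Depth = 111.99 m

112 m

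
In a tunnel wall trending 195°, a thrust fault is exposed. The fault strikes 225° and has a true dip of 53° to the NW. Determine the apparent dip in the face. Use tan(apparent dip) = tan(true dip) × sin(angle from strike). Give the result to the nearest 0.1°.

The strike is 225° and the section trends 195°; the acute angle between them is β = 30°.
tan α = tan 53° × sin 30° = 1.3270 × 0.5000 = 0.6635
α = arctan(0.6635) = 33.57°

33.6°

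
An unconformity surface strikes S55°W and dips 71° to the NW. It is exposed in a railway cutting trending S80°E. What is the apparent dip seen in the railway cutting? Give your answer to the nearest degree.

The section lies 45° from the strike.
tan α = tan 71° × sin 45° = 2.9042 × 0.7071 = 2.0536
apparent dip = arctan 2.0536 = 64.04°

64°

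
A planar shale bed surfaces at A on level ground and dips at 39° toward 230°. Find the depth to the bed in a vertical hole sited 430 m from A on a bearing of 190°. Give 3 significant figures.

267 m

The hole lies 40° from the dip direction, so the down-dip offset is 430 × cos 40° = 329.40 m.
Depth = down-dip offset × tan(dip) = 329.40 × tan 39° = 329.40 × 0.8098
Depth = 266.74 m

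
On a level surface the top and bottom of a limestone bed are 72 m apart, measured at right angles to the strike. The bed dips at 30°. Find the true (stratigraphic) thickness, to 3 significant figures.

36.0 m

True thickness t = w · sin(dip) = 72 × sin 30°
t = 72 × 0.5000 = 36.000 m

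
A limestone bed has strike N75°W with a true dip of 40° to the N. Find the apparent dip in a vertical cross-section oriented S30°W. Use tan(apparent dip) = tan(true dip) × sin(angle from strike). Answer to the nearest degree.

Angle between strike (N75°W) and section (S30°W): β = 75°.
tan(apparent dip) = tan 40° · sin 75° = 0.8105
α = arctan(0.8105) = 39.03°

39°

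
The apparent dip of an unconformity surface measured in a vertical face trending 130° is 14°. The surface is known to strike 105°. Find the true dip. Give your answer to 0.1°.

β = acute angle between strike 105° and section 130° = 25°.
tan(true dip) = tan 14° / sin 25° = 0.5900
δ = arctan(0.5900) = 30.54°

30.5°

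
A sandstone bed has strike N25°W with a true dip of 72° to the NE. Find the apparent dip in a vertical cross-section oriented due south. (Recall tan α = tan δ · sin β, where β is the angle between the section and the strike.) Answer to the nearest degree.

Angle between strike (N25°W) and section (due south): β = 25°.
tan α = tan 72° × sin 25° = 3.0777 × 0.4226 = 1.3007
α = arctan(1.3007) = 52.45°

52°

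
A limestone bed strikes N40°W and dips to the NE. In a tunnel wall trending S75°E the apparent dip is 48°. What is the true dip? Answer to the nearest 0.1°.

The section is 35° from the strike.
tan δ = tan α / sin β = tan 48° / sin 35° = 1.1106 / 0.5736 = 1.9363
δ = arctan(1.9363) = 62.69°

62.7°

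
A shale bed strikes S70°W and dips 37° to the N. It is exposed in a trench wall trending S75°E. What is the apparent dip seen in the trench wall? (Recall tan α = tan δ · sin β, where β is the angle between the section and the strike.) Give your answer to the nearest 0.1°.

The section lies 35° from the strike.
tan(apparent dip) = tan 37° · sin 35° = 0.4322
α = arctan(0.4322) = 23.38°

23.4°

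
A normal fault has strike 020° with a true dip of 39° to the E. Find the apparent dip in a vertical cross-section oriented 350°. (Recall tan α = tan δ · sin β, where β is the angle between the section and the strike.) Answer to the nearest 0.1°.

Angle between strike (020°) and section (350°): β = 30°.
tan α = tan 39° × sin 30° = 0.8098 × 0.5000 = 0.4049
α = arctan(0.4049) = 22.04°

22.0°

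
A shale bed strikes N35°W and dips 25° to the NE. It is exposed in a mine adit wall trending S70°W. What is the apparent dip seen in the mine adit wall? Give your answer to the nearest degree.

24°

The strike is N35°W and the section trends S70°W; the acute angle between them is β = 75°.
tan α = tan 25° × sin 75° = 0.4663 × 0.9659 = 0.4504
apparent dip = arctan 0.4504 = 24.25°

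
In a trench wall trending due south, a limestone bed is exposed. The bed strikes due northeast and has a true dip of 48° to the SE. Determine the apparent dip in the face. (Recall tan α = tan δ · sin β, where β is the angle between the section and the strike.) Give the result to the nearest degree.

38°

Angle between strike (due northeast) and section (due south): β = 45°.
tan(apparent dip) = tan 48° · sin 45° = 0.7853
apparent dip = arctan 0.7853 = 38.14°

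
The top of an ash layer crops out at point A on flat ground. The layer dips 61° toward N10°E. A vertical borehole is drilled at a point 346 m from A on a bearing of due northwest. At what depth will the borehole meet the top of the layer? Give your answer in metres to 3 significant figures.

358 m

The hole lies 55° from the dip direction, so the down-dip offset is 346 × cos 55° = 198.46 m.
Depth = down-dip offset × tan(dip) = 198.46 × tan 61° = 198.46 × 1.8040
Depth = 358.03 m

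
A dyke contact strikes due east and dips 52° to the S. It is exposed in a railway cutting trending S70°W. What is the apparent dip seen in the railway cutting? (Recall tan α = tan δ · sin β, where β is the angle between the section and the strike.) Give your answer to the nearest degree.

24°

The section lies 20° from the strike.
tan(apparent dip) = tan 52° · sin 20° = 0.4378
apparent dip = arctan 0.4378 = 23.64°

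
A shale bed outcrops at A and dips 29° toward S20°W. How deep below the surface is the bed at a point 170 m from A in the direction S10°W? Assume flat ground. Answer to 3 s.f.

92.8 m

The hole lies 10° from the dip direction, so the down-dip offset is 170 × cos 10° = 167.42 m.
Depth = down-dip offset × tan(dip) = 167.42 × tan 29° = 167.42 × 0.5543
Depth = 92.80 m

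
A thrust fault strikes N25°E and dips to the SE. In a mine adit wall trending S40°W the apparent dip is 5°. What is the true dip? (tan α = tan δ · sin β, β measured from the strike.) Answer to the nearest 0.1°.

18.7°

β = acute angle between strike N25°E and section S40°W = 15°.
tan(true dip) = tan 5° / sin 15° = 0.3380
true dip = arctan 0.3380 = 18.68°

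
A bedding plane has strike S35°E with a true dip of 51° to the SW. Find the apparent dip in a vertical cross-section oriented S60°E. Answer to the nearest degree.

28°

Angle between strike (S35°E) and section (S60°E): β = 25°.
tan(apparent dip) = tan 51° · sin 25° = 0.5219
apparent dip = arctan 0.5219 = 27.56°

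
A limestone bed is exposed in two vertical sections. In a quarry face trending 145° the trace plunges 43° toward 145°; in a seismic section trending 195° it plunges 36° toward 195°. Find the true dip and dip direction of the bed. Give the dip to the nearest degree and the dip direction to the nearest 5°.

The two traces are lines in the plane: v₁ = (sin 145°·cos 43°, cos 145°·cos 43°, −sin 43°), v₂ = (sin 195°·cos 36°, cos 195°·cos 36°, −sin 36°).
The plane normal is n = v₁ × v₂ ∝ (0.181, -0.389, 0.453).
True dip = arccos(n_z / |n|) = arccos(0.7260) = 43.4°.
Dip direction = azimuth of (n_x, n_y) = atan2(0.181, -0.389) = 155°.

true dip 43°, dip direction 155°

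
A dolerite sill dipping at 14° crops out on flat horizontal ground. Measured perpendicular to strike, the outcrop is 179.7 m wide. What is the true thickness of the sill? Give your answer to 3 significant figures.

True thickness t = w · sin(dip) = 179.7 × sin 14°
t = 179.7 × 0.2419 = 43.473 m

43.5 m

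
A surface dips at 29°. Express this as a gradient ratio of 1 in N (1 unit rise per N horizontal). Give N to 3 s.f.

1 in 1.80

1 : N means tan θ = 1/N, so N = 1/tan 29° = 1/0.5543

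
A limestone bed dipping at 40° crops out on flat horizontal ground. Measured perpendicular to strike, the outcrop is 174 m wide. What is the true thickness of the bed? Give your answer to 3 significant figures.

112 m

True thickness t = w · sin(dip) = 174 × sin 40°
t = 174 × 0.6428 = 111.845 m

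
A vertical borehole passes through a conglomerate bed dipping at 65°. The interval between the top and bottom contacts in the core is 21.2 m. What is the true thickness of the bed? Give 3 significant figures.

8.96 m

True thickness t = h · cos(dip) = 21.2 × cos 65°
t = 21.2 × 0.4226 = 8.960 m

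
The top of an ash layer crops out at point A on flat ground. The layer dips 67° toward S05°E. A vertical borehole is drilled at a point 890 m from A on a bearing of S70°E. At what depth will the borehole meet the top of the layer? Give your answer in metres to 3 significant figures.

886 m

The hole lies 65° from the dip direction, so the down-dip offset is 890 × cos 65° = 376.13 m.
Depth = down-dip offset × tan(dip) = 376.13 × tan 67° = 376.13 × 2.3559
Depth = 886.11 m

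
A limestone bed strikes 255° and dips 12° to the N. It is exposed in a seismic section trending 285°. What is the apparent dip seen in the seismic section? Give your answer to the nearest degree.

6°

The section lies 30° from the strike.
tan(apparent dip) = tan 12° · sin 30° = 0.1063
apparent dip = arctan 0.1063 = 6.07°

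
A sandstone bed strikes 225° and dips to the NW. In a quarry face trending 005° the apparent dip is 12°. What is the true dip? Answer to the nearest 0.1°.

β = acute angle between strike 225° and section 005° = 40°.
tan δ = tan α / sin β = tan 12° / sin 40° = 0.2126 / 0.6428 = 0.3307
true dip = arctan 0.3307 = 18.30°

18.3°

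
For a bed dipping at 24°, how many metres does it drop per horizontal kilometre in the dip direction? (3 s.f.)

445 m

drop per km = 1000 × tan 24° = 1000 × 0.4452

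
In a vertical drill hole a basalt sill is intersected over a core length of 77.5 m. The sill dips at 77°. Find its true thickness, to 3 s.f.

True thickness t = h · cos(dip) = 77.5 × cos 77°
t = 77.5 × 0.2250 = 17.434 m

17.4 m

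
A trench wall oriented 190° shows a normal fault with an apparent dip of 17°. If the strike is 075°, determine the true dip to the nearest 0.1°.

18.6°

β = acute angle between strike 075° and section 190° = 65°.
tan δ = tan α / sin β = tan 17° / sin 65° = 0.3057 / 0.9063 = 0.3373
δ = arctan(0.3373) = 18.64°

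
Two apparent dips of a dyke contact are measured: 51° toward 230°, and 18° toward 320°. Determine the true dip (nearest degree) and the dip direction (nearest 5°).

true dip 52°, dip direction 245°

Each apparent-dip line lies in the plane. As unit vectors (x east, y north, z up), v₁ plunges 51°→230° and v₂ plunges 18°→320°.
Cross product v₁ × v₂ gives the pole to the plane: n ∝ (-0.691, -0.326, 0.599).
Dip δ = arctan(|n_h|/n_z) = arctan(0.764/0.599) = 51.9°.
The horizontal component of n points toward azimuth atan2(n_x, n_y) = 245°, the dip direction.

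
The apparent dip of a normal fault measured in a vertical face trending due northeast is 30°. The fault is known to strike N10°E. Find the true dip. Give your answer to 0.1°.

The section is 35° from the strike.
tan δ = tan α / sin β = tan 30° / sin 35° = 0.5774 / 0.5736 = 1.0066
true dip = arctan 1.0066 = 45.19°

45.2°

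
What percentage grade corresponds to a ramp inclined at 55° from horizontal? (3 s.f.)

143%

grade % = 100 × tan 55° = 100 × 1.4281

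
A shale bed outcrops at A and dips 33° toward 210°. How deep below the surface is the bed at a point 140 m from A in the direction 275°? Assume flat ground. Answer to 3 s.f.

38.4 m

The hole lies 65° from the dip direction, so the down-dip offset is 140 × cos 65° = 59.17 m.
Depth = down-dip offset × tan(dip) = 59.17 × tan 33° = 59.17 × 0.6494
Depth = 38.42 m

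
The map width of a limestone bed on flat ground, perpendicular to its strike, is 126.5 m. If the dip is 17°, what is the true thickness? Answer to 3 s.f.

37.0 m

True thickness t = w · sin(dip) = 126.5 × sin 17°
t = 126.5 × 0.2924 = 36.985 m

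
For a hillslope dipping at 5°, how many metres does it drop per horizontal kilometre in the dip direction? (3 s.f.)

87.5 m

drop per km = 1000 × tan 5° = 1000 × 0.0875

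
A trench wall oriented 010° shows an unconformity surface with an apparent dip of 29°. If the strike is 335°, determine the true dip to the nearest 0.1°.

β = acute angle between strike 335° and section 010° = 35°.
tan δ = tan α / sin β = tan 29° / sin 35° = 0.5543 / 0.5736 = 0.9664
δ = arctan(0.9664) = 44.02°

44.0°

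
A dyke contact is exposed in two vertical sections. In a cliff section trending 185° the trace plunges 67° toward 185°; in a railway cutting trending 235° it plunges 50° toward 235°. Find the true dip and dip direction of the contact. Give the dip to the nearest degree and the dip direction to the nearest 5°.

The two traces are lines in the plane: v₁ = (sin 185°·cos 67°, cos 185°·cos 67°, −sin 67°), v₂ = (sin 235°·cos 50°, cos 235°·cos 50°, −sin 50°).
The plane normal is n = v₁ × v₂ ∝ (0.041, -0.459, 0.192).
True dip = arccos(n_z / |n|) = arccos(0.3855) = 67.3°.
Dip direction = azimuth of (n_x, n_y) = atan2(0.041, -0.459) = 175°.

true dip 67°, dip direction 175°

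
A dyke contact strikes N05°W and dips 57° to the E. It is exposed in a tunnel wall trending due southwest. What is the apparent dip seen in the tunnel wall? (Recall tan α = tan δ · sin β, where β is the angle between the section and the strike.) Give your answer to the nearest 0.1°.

49.7°

Angle between strike (N05°W) and section (due southwest): β = 50°.
tan α = tan 57° × sin 50° = 1.5399 × 0.7660 = 1.1796
apparent dip = arctan 1.1796 = 49.71°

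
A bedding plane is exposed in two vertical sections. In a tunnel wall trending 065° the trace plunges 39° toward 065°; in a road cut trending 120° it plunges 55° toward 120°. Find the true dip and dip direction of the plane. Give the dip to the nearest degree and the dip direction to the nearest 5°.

true dip 55°, dip direction 120°

Represent each trace as a vector plunging at its apparent dip toward its trend (east-north-up frame): v₁ = (0.704, 0.328, -0.629), v₂ = (0.497, -0.287, -0.819).
The plane normal is n = v₁ × v₂ ∝ (0.450, -0.264, 0.365).
True dip = arccos(n_z / |n|) = arccos(0.5736) = 55.0°.
Dip direction = atan2(0.450, -0.264) = 120° (azimuth of n's horizontal projection).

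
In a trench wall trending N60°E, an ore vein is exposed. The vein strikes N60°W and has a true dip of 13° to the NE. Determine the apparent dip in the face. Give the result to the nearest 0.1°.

11.3°

The section lies 60° from the strike.
tan α = tan 13° × sin 60° = 0.2309 × 0.8660 = 0.1999
α = arctan(0.1999) = 11.31°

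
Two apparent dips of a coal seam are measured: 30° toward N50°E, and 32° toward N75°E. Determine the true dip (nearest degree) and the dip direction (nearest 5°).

Represent each trace as a vector plunging at its apparent dip toward its trend (east-north-up frame): v₁ = (0.663, 0.557, -0.500), v₂ = (0.819, 0.219, -0.530).
The plane normal is n = v₁ × v₂ ∝ (0.185, 0.058, 0.310).
tan δ = √(n_x²+n_y²)/n_z = 0.194/0.310, so δ = 32.0°.
Dip direction = atan2(0.185, 0.058) = 73° (azimuth of n's horizontal projection).

true dip 32°, dip direction 075°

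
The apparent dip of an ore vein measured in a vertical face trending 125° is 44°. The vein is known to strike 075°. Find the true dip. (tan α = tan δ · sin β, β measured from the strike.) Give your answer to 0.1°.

β = acute angle between strike 075° and section 125° = 50°.
tan δ = tan α / sin β = tan 44° / sin 50° = 0.9657 / 0.7660 = 1.2606
true dip = arctan 1.2606 = 51.58°

51.6°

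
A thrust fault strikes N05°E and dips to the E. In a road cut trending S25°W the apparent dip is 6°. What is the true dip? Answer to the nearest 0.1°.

The section is 20° from the strike.
tan δ = tan α / sin β = tan 6° / sin 20° = 0.1051 / 0.3420 = 0.3073
δ = arctan(0.3073) = 17.08°

17.1°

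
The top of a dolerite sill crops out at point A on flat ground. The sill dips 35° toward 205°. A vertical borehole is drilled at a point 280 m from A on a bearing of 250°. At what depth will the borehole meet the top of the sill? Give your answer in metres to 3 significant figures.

The hole lies 45° from the dip direction, so the down-dip offset is 280 × cos 45° = 197.99 m.
Depth = down-dip offset × tan(dip) = 197.99 × tan 35° = 197.99 × 0.7002
Depth = 138.63 m

139 m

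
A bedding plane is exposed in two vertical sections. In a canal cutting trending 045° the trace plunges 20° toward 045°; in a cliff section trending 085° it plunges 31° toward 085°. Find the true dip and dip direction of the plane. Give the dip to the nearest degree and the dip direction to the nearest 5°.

Each apparent-dip line lies in the plane. As unit vectors (x east, y north, z up), v₁ plunges 20°→045° and v₂ plunges 31°→085°.
n = v₁ × v₂ = (0.317, -0.050, 0.518) (taken with n_z > 0).
tan δ = √(n_x²+n_y²)/n_z = 0.321/0.518, so δ = 31.8°.
Dip direction = atan2(0.317, -0.050) = 99° (azimuth of n's horizontal projection).

true dip 32°, dip direction 100°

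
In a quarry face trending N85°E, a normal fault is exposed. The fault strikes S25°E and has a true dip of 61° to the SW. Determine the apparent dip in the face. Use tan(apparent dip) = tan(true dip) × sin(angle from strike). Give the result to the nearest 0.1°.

59.5°

Angle between strike (S25°E) and section (N85°E): β = 70°.
tan(apparent dip) = tan 61° · sin 70° = 1.6953
α = arctan(1.6953) = 59.46°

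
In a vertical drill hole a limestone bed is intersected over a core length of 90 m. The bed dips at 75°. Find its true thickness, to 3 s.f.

True thickness t = h · cos(dip) = 90 × cos 75°
t = 90 × 0.2588 = 23.294 m

23.3 m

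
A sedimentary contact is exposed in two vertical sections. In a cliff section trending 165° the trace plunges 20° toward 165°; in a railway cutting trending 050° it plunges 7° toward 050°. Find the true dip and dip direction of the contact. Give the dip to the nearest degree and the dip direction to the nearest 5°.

Each apparent-dip line lies in the plane. As unit vectors (x east, y north, z up), v₁ plunges 20°→165° and v₂ plunges 7°→050°.
n = v₁ × v₂ = (0.329, -0.230, 0.845) (taken with n_z > 0).
tan δ = √(n_x²+n_y²)/n_z = 0.402/0.845, so δ = 25.4°.
Dip direction = atan2(0.329, -0.230) = 125° (azimuth of n's horizontal projection).

true dip 25°, dip direction 125°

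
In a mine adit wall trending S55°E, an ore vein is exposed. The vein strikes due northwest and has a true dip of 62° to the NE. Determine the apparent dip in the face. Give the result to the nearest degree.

The strike is due northwest and the section trends S55°E; the acute angle between them is β = 10°.
tan α = tan 62° × sin 10° = 1.8807 × 0.1736 = 0.3266
α = arctan(0.3266) = 18.09°

18°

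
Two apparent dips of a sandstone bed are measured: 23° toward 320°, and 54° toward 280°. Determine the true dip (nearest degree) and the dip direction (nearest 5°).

Each apparent-dip line lies in the plane. As unit vectors (x east, y north, z up), v₁ plunges 23°→320° and v₂ plunges 54°→280°.
n = v₁ × v₂ = (-0.531, -0.253, 0.348) (taken with n_z > 0).
Dip δ = arctan(|n_h|/n_z) = arctan(0.588/0.348) = 59.4°.
Dip direction = azimuth of (n_x, n_y) = atan2(-0.531, -0.253) = 245°.

true dip 59°, dip direction 245°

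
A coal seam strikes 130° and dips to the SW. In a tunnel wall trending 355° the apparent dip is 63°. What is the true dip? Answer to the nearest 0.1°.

70.2°

β = acute angle between strike 130° and section 355° = 45°.
tan δ = tan α / sin β = tan 63° / sin 45° = 1.9626 / 0.7071 = 2.7756
δ = arctan(2.7756) = 70.19°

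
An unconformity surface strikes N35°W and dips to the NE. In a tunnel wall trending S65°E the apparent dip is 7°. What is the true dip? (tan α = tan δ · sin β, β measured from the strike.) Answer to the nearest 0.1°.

13.8°

β = acute angle between strike N35°W and section S65°E = 30°.
tan δ = tan α / sin β = tan 7° / sin 30° = 0.1228 / 0.5000 = 0.2456
true dip = arctan 0.2456 = 13.80°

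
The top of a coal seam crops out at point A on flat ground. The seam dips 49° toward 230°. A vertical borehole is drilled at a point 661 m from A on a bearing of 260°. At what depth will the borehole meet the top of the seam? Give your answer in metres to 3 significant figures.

659 m

The hole lies 30° from the dip direction, so the down-dip offset is 661 × cos 30° = 572.44 m.
Depth = down-dip offset × tan(dip) = 572.44 × tan 49° = 572.44 × 1.1504
Depth = 658.52 m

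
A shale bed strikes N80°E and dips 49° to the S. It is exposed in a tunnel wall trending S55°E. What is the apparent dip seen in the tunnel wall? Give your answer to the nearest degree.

39°

The section lies 45° from the strike.
tan(apparent dip) = tan 49° · sin 45° = 0.8134
α = arctan(0.8134) = 39.13°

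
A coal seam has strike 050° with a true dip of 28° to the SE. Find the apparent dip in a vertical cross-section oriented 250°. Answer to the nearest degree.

The section lies 20° from the strike.
tan α = tan 28° × sin 20° = 0.5317 × 0.3420 = 0.1819
apparent dip = arctan 0.1819 = 10.31°

10°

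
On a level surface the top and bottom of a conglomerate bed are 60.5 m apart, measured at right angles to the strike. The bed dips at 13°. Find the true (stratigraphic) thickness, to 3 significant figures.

True thickness t = w · sin(dip) = 60.5 × sin 13°
t = 60.5 × 0.2250 = 13.610 m

13.6 m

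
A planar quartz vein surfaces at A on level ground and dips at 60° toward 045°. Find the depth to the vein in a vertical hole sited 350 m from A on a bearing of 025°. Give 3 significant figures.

570 m

The hole lies 20° from the dip direction, so the down-dip offset is 350 × cos 20° = 328.89 m.
Depth = down-dip offset × tan(dip) = 328.89 × tan 60° = 328.89 × 1.7321
Depth = 569.66 m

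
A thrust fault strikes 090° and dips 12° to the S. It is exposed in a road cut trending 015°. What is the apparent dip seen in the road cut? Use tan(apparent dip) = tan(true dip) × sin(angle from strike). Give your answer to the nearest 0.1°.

11.6°

The section lies 75° from the strike.
tan α = tan 12° × sin 75° = 0.2126 × 0.9659 = 0.2053
apparent dip = arctan 0.2053 = 11.60°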